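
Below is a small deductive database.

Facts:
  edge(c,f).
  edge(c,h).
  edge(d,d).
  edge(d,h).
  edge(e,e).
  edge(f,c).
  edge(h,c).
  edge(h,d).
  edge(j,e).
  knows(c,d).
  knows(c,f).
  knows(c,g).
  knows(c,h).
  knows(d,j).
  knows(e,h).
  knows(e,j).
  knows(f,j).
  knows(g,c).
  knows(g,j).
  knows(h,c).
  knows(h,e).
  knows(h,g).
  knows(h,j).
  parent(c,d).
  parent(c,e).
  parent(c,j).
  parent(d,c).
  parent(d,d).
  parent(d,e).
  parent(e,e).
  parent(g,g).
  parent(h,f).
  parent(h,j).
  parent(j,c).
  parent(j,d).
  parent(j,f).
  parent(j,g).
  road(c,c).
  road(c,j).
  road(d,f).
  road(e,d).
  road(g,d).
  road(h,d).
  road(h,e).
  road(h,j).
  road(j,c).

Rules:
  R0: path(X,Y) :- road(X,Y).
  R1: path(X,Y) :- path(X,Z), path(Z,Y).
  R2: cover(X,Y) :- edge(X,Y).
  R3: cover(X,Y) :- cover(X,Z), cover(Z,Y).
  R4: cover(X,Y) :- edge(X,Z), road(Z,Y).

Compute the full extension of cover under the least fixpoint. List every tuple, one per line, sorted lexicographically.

cover(c,c)
cover(c,d)
cover(c,e)
cover(c,f)
cover(c,h)
cover(c,j)
cover(d,c)
cover(d,d)
cover(d,e)
cover(d,f)
cover(d,h)
cover(d,j)
cover(e,c)
cover(e,d)
cover(e,e)
cover(e,f)
cover(e,h)
cover(e,j)
cover(f,c)
cover(f,d)
cover(f,e)
cover(f,f)
cover(f,h)
cover(f,j)
cover(h,c)
cover(h,d)
cover(h,e)
cover(h,f)
cover(h,h)
cover(h,j)
cover(j,c)
cover(j,d)
cover(j,e)
cover(j,f)
cover(j,h)
cover(j,j)

round 1: derive cover(c,f) via R2 from edge(c,f)
round 1: derive cover(c,h) via R2 from edge(c,h)
round 1: derive cover(d,d) via R2 from edge(d,d)
round 1: derive cover(d,h) via R2 from edge(d,h)
round 1: derive cover(e,e) via R2 from edge(e,e)
round 1: derive cover(f,c) via R2 from edge(f,c)
round 1: derive cover(h,c) via R2 from edge(h,c)
round 1: derive cover(h,d) via R2 from edge(h,d)
round 1: derive cover(j,e) via R2 from edge(j,e)
round 1: derive cover(c,d) via R4 from edge(c,h), road(h,d)
round 1: derive cover(c,e) via R4 from edge(c,h), road(h,e)
round 1: derive cover(c,j) via R4 from edge(c,h), road(h,j)
round 1: derive cover(d,e) via R4 from edge(d,h), road(h,e)
round 1: derive cover(d,f) via R4 from edge(d,d), road(d,f)
round 1: derive cover(d,j) via R4 from edge(d,h), road(h,j)
round 1: derive cover(e,d) via R4 from edge(e,e), road(e,d)
round 1: derive cover(f,j) via R4 from edge(f,c), road(c,j)
round 1: derive cover(h,f) via R4 from edge(h,d), road(d,f)
round 1: derive cover(h,j) via R4 from edge(h,c), road(c,j)
round 1: derive cover(j,d) via R4 from edge(j,e), road(e,d)
round 2: derive cover(c,c) via R3 from cover(c,f), cover(f,c)
round 2: derive cover(d,c) via R3 from cover(d,f), cover(f,c)
round 2: derive cover(e,f) via R3 from cover(e,d), cover(d,f)
round 2: derive cover(e,h) via R3 from cover(e,d), cover(d,h)
round 2: derive cover(e,j) via R3 from cover(e,d), cover(d,j)
round 2: derive cover(f,d) via R3 from cover(f,c), cover(c,d)
round 2: derive cover(f,e) via R3 from cover(f,c), cover(c,e)
round 2: derive cover(f,f) via R3 from cover(f,c), cover(c,f)
round 2: derive cover(f,h) via R3 from cover(f,c), cover(c,h)
round 2: derive cover(h,e) via R3 from cover(h,c), cover(c,e)
round 2: derive cover(h,h) via R3 from cover(h,c), cover(c,h)
round 2: derive cover(j,f) via R3 from cover(j,d), cover(d,f)
round 2: derive cover(j,h) via R3 from cover(j,d), cover(d,h)
round 2: derive cover(j,j) via R3 from cover(j,d), cover(d,j)
round 3: derive cover(e,c) via R3 from cover(e,d), cover(d,c)
round 3: derive cover(j,c) via R3 from cover(j,d), cover(d,c)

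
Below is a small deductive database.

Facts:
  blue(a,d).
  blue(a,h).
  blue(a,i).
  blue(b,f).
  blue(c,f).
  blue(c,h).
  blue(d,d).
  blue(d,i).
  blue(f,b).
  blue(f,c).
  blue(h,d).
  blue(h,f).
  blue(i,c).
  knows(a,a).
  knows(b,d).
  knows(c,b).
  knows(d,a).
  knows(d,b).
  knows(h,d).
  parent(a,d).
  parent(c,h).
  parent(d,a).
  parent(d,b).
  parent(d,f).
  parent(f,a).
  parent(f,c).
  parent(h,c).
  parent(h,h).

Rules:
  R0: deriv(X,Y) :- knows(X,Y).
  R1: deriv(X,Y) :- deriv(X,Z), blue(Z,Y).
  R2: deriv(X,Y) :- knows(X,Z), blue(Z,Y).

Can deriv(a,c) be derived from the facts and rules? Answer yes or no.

yes

round 1: derive deriv(a,a) via R0 from knows(a,a)
round 1: derive deriv(b,d) via R0 from knows(b,d)
round 1: derive deriv(c,b) via R0 from knows(c,b)
round 1: derive deriv(d,a) via R0 from knows(d,a)
round 1: derive deriv(d,b) via R0 from knows(d,b)
round 1: derive deriv(h,d) via R0 from knows(h,d)
round 1: derive deriv(a,d) via R2 from knows(a,a), blue(a,d)
round 1: derive deriv(a,h) via R2 from knows(a,a), blue(a,h)
round 1: derive deriv(a,i) via R2 from knows(a,a), blue(a,i)
round 1: derive deriv(b,i) via R2 from knows(b,d), blue(d,i)
round 1: derive deriv(c,f) via R2 from knows(c,b), blue(b,f)
round 1: derive deriv(d,d) via R2 from knows(d,a), blue(a,d)
round 1: derive deriv(d,f) via R2 from knows(d,b), blue(b,f)
round 1: derive deriv(d,h) via R2 from knows(d,a), blue(a,h)
round 1: derive deriv(d,i) via R2 from knows(d,a), blue(a,i)
round 1: derive deriv(h,i) via R2 from knows(h,d), blue(d,i)
round 2: derive deriv(a,c) via R1 from deriv(a,i), blue(i,c)
round 2: derive deriv(a,f) via R1 from deriv(a,h), blue(h,f)
round 2: derive deriv(b,c) via R1 from deriv(b,i), blue(i,c)
round 2: derive deriv(c,c) via R1 from deriv(c,f), blue(f,c)
round 2: derive deriv(d,c) via R1 from deriv(d,f), blue(f,c)
round 2: derive deriv(h,c) via R1 from deriv(h,i), blue(i,c)
round 3: derive deriv(a,b) via R1 from deriv(a,f), blue(f,b)
round 3: derive deriv(b,f) via R1 from deriv(b,c), blue(c,f)
round 3: derive deriv(b,h) via R1 from deriv(b,c), blue(c,h)
round 3: derive deriv(c,h) via R1 from deriv(c,c), blue(c,h)
round 3: derive deriv(h,f) via R1 from deriv(h,c), blue(c,f)
round 3: derive deriv(h,h) via R1 from deriv(h,c), blue(c,h)
round 4: derive deriv(b,b) via R1 from deriv(b,f), blue(f,b)
round 4: derive deriv(c,d) via R1 from deriv(c,h), blue(h,d)
round 4: derive deriv(h,b) via R1 from deriv(h,f), blue(f,b)
round 5: derive deriv(c,i) via R1 from deriv(c,d), blue(d,i)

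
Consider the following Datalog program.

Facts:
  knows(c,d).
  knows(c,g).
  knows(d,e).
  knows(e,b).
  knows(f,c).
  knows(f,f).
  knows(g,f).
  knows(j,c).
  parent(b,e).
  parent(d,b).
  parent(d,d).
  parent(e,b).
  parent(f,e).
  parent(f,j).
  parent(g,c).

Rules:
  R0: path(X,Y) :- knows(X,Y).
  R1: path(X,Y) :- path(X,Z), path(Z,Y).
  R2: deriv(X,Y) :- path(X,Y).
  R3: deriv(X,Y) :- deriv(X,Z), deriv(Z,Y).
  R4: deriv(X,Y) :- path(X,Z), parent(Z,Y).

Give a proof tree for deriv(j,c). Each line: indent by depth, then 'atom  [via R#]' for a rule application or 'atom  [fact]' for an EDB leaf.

round 1: derive path(c,d) via R0 from knows(c,d)
round 1: derive path(c,g) via R0 from knows(c,g)
round 1: derive path(d,e) via R0 from knows(d,e)
round 1: derive path(e,b) via R0 from knows(e,b)
round 1: derive path(f,c) via R0 from knows(f,c)
round 1: derive path(f,f) via R0 from knows(f,f)
round 1: derive path(g,f) via R0 from knows(g,f)
round 1: derive path(j,c) via R0 from knows(j,c)
round 2: derive path(c,e) via R1 from path(c,d), path(d,e)
round 2: derive path(c,f) via R1 from path(c,g), path(g,f)
round 2: derive path(d,b) via R1 from path(d,e), path(e,b)
round 2: derive path(f,d) via R1 from path(f,c), path(c,d)
round 2: derive path(f,g) via R1 from path(f,c), path(c,g)
round 2: derive path(g,c) via R1 from path(g,f), path(f,c)
round 2: derive path(j,d) via R1 from path(j,c), path(c,d)
round 2: derive path(j,g) via R1 from path(j,c), path(c,g)
round 2: derive deriv(c,d) via R2 from path(c,d)
round 2: derive deriv(c,g) via R2 from path(c,g)
round 2: derive deriv(d,e) via R2 from path(d,e)
round 2: derive deriv(e,b) via R2 from path(e,b)
round 2: derive deriv(f,c) via R2 from path(f,c)
round 2: derive deriv(f,f) via R2 from path(f,f)
round 2: derive deriv(g,f) via R2 from path(g,f)
round 2: derive deriv(j,c) via R2 from path(j,c)
round 2: derive deriv(c,b) via R4 from path(c,d), parent(d,b)
round 2: derive deriv(c,c) via R4 from path(c,g), parent(g,c)
round 2: derive deriv(d,b) via R4 from path(d,e), parent(e,b)
round 2: derive deriv(e,e) via R4 from path(e,b), parent(b,e)
round 2: derive deriv(f,e) via R4 from path(f,f), parent(f,e)
round 2: derive deriv(f,j) via R4 from path(f,f), parent(f,j)
round 2: derive deriv(g,e) via R4 from path(g,f), parent(f,e)
round 2: derive deriv(g,j) via R4 from path(g,f), parent(f,j)
round 3: derive path(c,b) via R1 from path(c,d), path(d,b)
round 3: derive path(c,c) via R1 from path(c,f), path(f,c)
round 3: derive path(f,b) via R1 from path(f,d), path(d,b)
round 3: derive path(f,e) via R1 from path(f,c), path(c,e)
round 3: derive path(g,d) via R1 from path(g,c), path(c,d)
round 3: derive path(g,e) via R1 from path(g,c), path(c,e)
round 3: derive path(g,g) via R1 from path(g,c), path(c,g)
round 3: derive path(j,b) via R1 from path(j,d), path(d,b)
round 3: derive path(j,e) via R1 from path(j,c), path(c,e)
round 3: derive path(j,f) via R1 from path(j,c), path(c,f)
round 3: derive deriv(c,e) via R2 from path(c,e)
round 3: derive deriv(c,f) via R2 from path(c,f)
round 3: derive deriv(f,d) via R2 from path(f,d)
round 3: derive deriv(f,g) via R2 from path(f,g)
round 3: derive deriv(g,c) via R2 from path(g,c)
round 3: derive deriv(j,d) via R2 from path(j,d)
round 3: derive deriv(j,g) via R2 from path(j,g)
round 3: derive deriv(c,j) via R3 from deriv(c,g), deriv(g,j)
round 3: derive deriv(f,b) via R3 from deriv(f,c), deriv(c,b)
round 3: derive deriv(g,b) via R3 from deriv(g,e), deriv(e,b)
round 3: derive deriv(j,b) via R3 from deriv(j,c), deriv(c,b)
round 4: derive path(g,b) via R1 from path(g,c), path(c,b)
round 4: derive deriv(g,d) via R2 from path(g,d)
round 4: derive deriv(g,g) via R2 from path(g,g)
round 4: derive deriv(j,e) via R2 from path(j,e)
round 4: derive deriv(j,f) via R2 from path(j,f)
round 4: derive deriv(j,j) via R3 from deriv(j,c), deriv(c,j)

deriv(j,c)  [via R2]
  path(j,c)  [via R0]
    knows(j,c)  [fact]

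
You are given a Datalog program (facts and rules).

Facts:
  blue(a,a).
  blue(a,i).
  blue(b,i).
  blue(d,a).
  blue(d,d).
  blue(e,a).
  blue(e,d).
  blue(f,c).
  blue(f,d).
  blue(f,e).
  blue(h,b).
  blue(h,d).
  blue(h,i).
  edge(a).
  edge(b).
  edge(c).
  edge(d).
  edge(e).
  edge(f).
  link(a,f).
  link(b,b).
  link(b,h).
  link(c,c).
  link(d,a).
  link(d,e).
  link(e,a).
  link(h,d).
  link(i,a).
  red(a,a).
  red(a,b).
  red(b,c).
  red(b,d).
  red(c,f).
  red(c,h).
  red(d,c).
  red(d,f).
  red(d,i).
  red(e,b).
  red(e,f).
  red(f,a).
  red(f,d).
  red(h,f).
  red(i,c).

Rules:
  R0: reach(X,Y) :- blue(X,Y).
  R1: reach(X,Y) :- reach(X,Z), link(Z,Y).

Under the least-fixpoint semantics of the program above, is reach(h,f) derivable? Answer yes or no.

yes

round 1: derive reach(a,a) via R0 from blue(a,a)
round 1: derive reach(a,i) via R0 from blue(a,i)
round 1: derive reach(b,i) via R0 from blue(b,i)
round 1: derive reach(d,a) via R0 from blue(d,a)
round 1: derive reach(d,d) via R0 from blue(d,d)
round 1: derive reach(e,a) via R0 from blue(e,a)
round 1: derive reach(e,d) via R0 from blue(e,d)
round 1: derive reach(f,c) via R0 from blue(f,c)
round 1: derive reach(f,d) via R0 from blue(f,d)
round 1: derive reach(f,e) via R0 from blue(f,e)
round 1: derive reach(h,b) via R0 from blue(h,b)
round 1: derive reach(h,d) via R0 from blue(h,d)
round 1: derive reach(h,i) via R0 from blue(h,i)
round 2: derive reach(a,f) via R1 from reach(a,a), link(a,f)
round 2: derive reach(b,a) via R1 from reach(b,i), link(i,a)
round 2: derive reach(d,e) via R1 from reach(d,d), link(d,e)
round 2: derive reach(d,f) via R1 from reach(d,a), link(a,f)
round 2: derive reach(e,e) via R1 from reach(e,d), link(d,e)
round 2: derive reach(e,f) via R1 from reach(e,a), link(a,f)
round 2: derive reach(f,a) via R1 from reach(f,d), link(d,a)
round 2: derive reach(h,a) via R1 from reach(h,d), link(d,a)
round 2: derive reach(h,e) via R1 from reach(h,d), link(d,e)
round 2: derive reach(h,h) via R1 from reach(h,b), link(b,h)
round 3: derive reach(b,f) via R1 from reach(b,a), link(a,f)
round 3: derive reach(f,f) via R1 from reach(f,a), link(a,f)
round 3: derive reach(h,f) via R1 from reach(h,a), link(a,f)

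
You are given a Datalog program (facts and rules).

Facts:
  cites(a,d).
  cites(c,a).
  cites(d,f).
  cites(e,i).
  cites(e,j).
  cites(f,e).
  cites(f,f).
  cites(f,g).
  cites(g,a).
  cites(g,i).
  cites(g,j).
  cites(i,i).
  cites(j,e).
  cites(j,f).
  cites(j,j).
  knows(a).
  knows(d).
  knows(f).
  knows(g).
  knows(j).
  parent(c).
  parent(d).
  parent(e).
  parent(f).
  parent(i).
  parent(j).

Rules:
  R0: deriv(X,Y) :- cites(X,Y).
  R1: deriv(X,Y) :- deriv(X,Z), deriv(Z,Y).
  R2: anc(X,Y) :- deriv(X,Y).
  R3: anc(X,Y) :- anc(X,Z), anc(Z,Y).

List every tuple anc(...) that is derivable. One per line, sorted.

round 1: derive deriv(a,d) via R0 from cites(a,d)
round 1: derive deriv(c,a) via R0 from cites(c,a)
round 1: derive deriv(d,f) via R0 from cites(d,f)
round 1: derive deriv(e,i) via R0 from cites(e,i)
round 1: derive deriv(e,j) via R0 from cites(e,j)
round 1: derive deriv(f,e) via R0 from cites(f,e)
round 1: derive deriv(f,f) via R0 from cites(f,f)
round 1: derive deriv(f,g) via R0 from cites(f,g)
round 1: derive deriv(g,a) via R0 from cites(g,a)
round 1: derive deriv(g,i) via R0 from cites(g,i)
round 1: derive deriv(g,j) via R0 from cites(g,j)
round 1: derive deriv(i,i) via R0 from cites(i,i)
round 1: derive deriv(j,e) via R0 from cites(j,e)
round 1: derive deriv(j,f) via R0 from cites(j,f)
round 1: derive deriv(j,j) via R0 from cites(j,j)
round 2: derive deriv(a,f) via R1 from deriv(a,d), deriv(d,f)
round 2: derive deriv(c,d) via R1 from deriv(c,a), deriv(a,d)
round 2: derive deriv(d,e) via R1 from deriv(d,f), deriv(f,e)
round 2: derive deriv(d,g) via R1 from deriv(d,f), deriv(f,g)
round 2: derive deriv(e,e) via R1 from deriv(e,j), deriv(j,e)
round 2: derive deriv(e,f) via R1 from deriv(e,j), deriv(j,f)
round 2: derive deriv(f,a) via R1 from deriv(f,g), deriv(g,a)
round 2: derive deriv(f,i) via R1 from deriv(f,e), deriv(e,i)
round 2: derive deriv(f,j) via R1 from deriv(f,e), deriv(e,j)
round 2: derive deriv(g,d) via R1 from deriv(g,a), deriv(a,d)
round 2: derive deriv(g,e) via R1 from deriv(g,j), deriv(j,e)
round 2: derive deriv(g,f) via R1 from deriv(g,j), deriv(j,f)
round 2: derive deriv(j,g) via R1 from deriv(j,f), deriv(f,g)
round 2: derive deriv(j,i) via R1 from deriv(j,e), deriv(e,i)
round 2: derive anc(a,d) via R2 from deriv(a,d)
round 2: derive anc(c,a) via R2 from deriv(c,a)
round 2: derive anc(d,f) via R2 from deriv(d,f)
round 2: derive anc(e,i) via R2 from deriv(e,i)
round 2: derive anc(e,j) via R2 from deriv(e,j)
round 2: derive anc(f,e) via R2 from deriv(f,e)
round 2: derive anc(f,f) via R2 from deriv(f,f)
round 2: derive anc(f,g) via R2 from deriv(f,g)
round 2: derive anc(g,a) via R2 from deriv(g,a)
round 2: derive anc(g,i) via R2 from deriv(g,i)
round 2: derive anc(g,j) via R2 from deriv(g,j)
round 2: derive anc(i,i) via R2 from deriv(i,i)
round 2: derive anc(j,e) via R2 from deriv(j,e)
round 2: derive anc(j,f) via R2 from deriv(j,f)
round 2: derive anc(j,j) via R2 from deriv(j,j)
round 3: derive deriv(a,a) via R1 from deriv(a,f), deriv(f,a)
round 3: derive deriv(a,e) via R1 from deriv(a,d), deriv(d,e)
round 3: derive deriv(a,g) via R1 from deriv(a,d), deriv(d,g)
round 3: derive deriv(a,i) via R1 from deriv(a,f), deriv(f,i)
round 3: derive deriv(a,j) via R1 from deriv(a,f), deriv(f,j)
round 3: derive deriv(c,e) via R1 from deriv(c,d), deriv(d,e)
round 3: derive deriv(c,f) via R1 from deriv(c,a), deriv(a,f)
round 3: derive deriv(c,g) via R1 from deriv(c,d), deriv(d,g)
round 3: derive deriv(d,a) via R1 from deriv(d,f), deriv(f,a)
round 3: derive deriv(d,d) via R1 from deriv(d,g), deriv(g,d)
round 3: derive deriv(d,i) via R1 from deriv(d,e), deriv(e,i)
round 3: derive deriv(d,j) via R1 from deriv(d,e), deriv(e,j)
round 3: derive deriv(e,a) via R1 from deriv(e,f), deriv(f,a)
round 3: derive deriv(e,g) via R1 from deriv(e,f), deriv(f,g)
round 3: derive deriv(f,d) via R1 from deriv(f,a), deriv(a,d)
round 3: derive deriv(g,g) via R1 from deriv(g,d), deriv(d,g)
round 3: derive deriv(j,a) via R1 from deriv(j,f), deriv(f,a)
round 3: derive deriv(j,d) via R1 from deriv(j,g), deriv(g,d)
round 3: derive anc(a,f) via R2 from deriv(a,f)
round 3: derive anc(c,d) via R2 from deriv(c,d)
round 3: derive anc(d,e) via R2 from deriv(d,e)
round 3: derive anc(d,g) via R2 from deriv(d,g)
round 3: derive anc(e,e) via R2 from deriv(e,e)
round 3: derive anc(e,f) via R2 from deriv(e,f)
round 3: derive anc(f,a) via R2 from deriv(f,a)
round 3: derive anc(f,i) via R2 from deriv(f,i)
round 3: derive anc(f,j) via R2 from deriv(f,j)
round 3: derive anc(g,d) via R2 from deriv(g,d)
round 3: derive anc(g,e) via R2 from deriv(g,e)
round 3: derive anc(g,f) via R2 from deriv(g,f)
round 3: derive anc(j,g) via R2 from deriv(j,g)
round 3: derive anc(j,i) via R2 from deriv(j,i)
round 4: derive deriv(c,i) via R1 from deriv(c,a), deriv(a,i)
round 4: derive deriv(c,j) via R1 from deriv(c,a), deriv(a,j)
round 4: derive deriv(e,d) via R1 from deriv(e,a), deriv(a,d)
round 4: derive anc(a,a) via R2 from deriv(a,a)
round 4: derive anc(a,e) via R2 from deriv(a,e)
round 4: derive anc(a,g) via R2 from deriv(a,g)
round 4: derive anc(a,i) via R2 from deriv(a,i)
round 4: derive anc(a,j) via R2 from deriv(a,j)
round 4: derive anc(c,e) via R2 from deriv(c,e)
round 4: derive anc(c,f) via R2 from deriv(c,f)
round 4: derive anc(c,g) via R2 from deriv(c,g)
round 4: derive anc(d,a) via R2 from deriv(d,a)
round 4: derive anc(d,d) via R2 from deriv(d,d)
round 4: derive anc(d,i) via R2 from deriv(d,i)
round 4: derive anc(d,j) via R2 from deriv(d,j)
round 4: derive anc(e,a) via R2 from deriv(e,a)
round 4: derive anc(e,g) via R2 from deriv(e,g)
round 4: derive anc(f,d) via R2 from deriv(f,d)
round 4: derive anc(g,g) via R2 from deriv(g,g)
round 4: derive anc(j,a) via R2 from deriv(j,a)
round 4: derive anc(j,d) via R2 from deriv(j,d)
round 5: derive anc(c,i) via R2 from deriv(c,i)
round 5: derive anc(c,j) via R2 from deriv(c,j)
round 5: derive anc(e,d) via R2 from deriv(e,d)

anc(a,a)
anc(a,d)
anc(a,e)
anc(a,f)
anc(a,g)
anc(a,i)
anc(a,j)
anc(c,a)
anc(c,d)
anc(c,e)
anc(c,f)
anc(c,g)
anc(c,i)
anc(c,j)
anc(d,a)
anc(d,d)
anc(d,e)
anc(d,f)
anc(d,g)
anc(d,i)
anc(d,j)
anc(e,a)
anc(e,d)
anc(e,e)
anc(e,f)
anc(e,g)
anc(e,i)
anc(e,j)
anc(f,a)
anc(f,d)
anc(f,e)
anc(f,f)
anc(f,g)
anc(f,i)
anc(f,j)
anc(g,a)
anc(g,d)
anc(g,e)
anc(g,f)
anc(g,g)
anc(g,i)
anc(g,j)
anc(i,i)
anc(j,a)
anc(j,d)
anc(j,e)
anc(j,f)
anc(j,g)
anc(j,i)
anc(j,j)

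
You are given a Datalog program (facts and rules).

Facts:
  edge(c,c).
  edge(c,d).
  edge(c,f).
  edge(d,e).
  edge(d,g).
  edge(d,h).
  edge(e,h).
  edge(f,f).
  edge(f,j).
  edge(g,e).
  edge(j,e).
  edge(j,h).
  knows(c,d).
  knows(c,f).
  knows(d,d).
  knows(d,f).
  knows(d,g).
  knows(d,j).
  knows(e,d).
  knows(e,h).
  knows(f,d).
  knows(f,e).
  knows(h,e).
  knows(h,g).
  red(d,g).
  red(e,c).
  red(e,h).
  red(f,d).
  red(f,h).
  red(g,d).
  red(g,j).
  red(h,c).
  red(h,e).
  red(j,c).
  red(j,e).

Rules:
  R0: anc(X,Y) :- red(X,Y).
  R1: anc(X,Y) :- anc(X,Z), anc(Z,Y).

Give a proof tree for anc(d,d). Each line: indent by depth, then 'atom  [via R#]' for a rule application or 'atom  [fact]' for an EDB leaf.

round 1: derive anc(d,g) via R0 from red(d,g)
round 1: derive anc(e,c) via R0 from red(e,c)
round 1: derive anc(e,h) via R0 from red(e,h)
round 1: derive anc(f,d) via R0 from red(f,d)
round 1: derive anc(f,h) via R0 from red(f,h)
round 1: derive anc(g,d) via R0 from red(g,d)
round 1: derive anc(g,j) via R0 from red(g,j)
round 1: derive anc(h,c) via R0 from red(h,c)
round 1: derive anc(h,e) via R0 from red(h,e)
round 1: derive anc(j,c) via R0 from red(j,c)
round 1: derive anc(j,e) via R0 from red(j,e)
round 2: derive anc(d,d) via R1 from anc(d,g), anc(g,d)
round 2: derive anc(d,j) via R1 from anc(d,g), anc(g,j)
round 2: derive anc(e,e) via R1 from anc(e,h), anc(h,e)
round 2: derive anc(f,c) via R1 from anc(f,h), anc(h,c)
round 2: derive anc(f,e) via R1 from anc(f,h), anc(h,e)
round 2: derive anc(f,g) via R1 from anc(f,d), anc(d,g)
round 2: derive anc(g,c) via R1 from anc(g,j), anc(j,c)
round 2: derive anc(g,e) via R1 from anc(g,j), anc(j,e)
round 2: derive anc(g,g) via R1 from anc(g,d), anc(d,g)
round 2: derive anc(h,h) via R1 from anc(h,e), anc(e,h)
round 2: derive anc(j,h) via R1 from anc(j,e), anc(e,h)
round 3: derive anc(d,c) via R1 from anc(d,g), anc(g,c)
round 3: derive anc(d,e) via R1 from anc(d,g), anc(g,e)
round 3: derive anc(d,h) via R1 from anc(d,j), anc(j,h)
round 3: derive anc(f,j) via R1 from anc(f,d), anc(d,j)
round 3: derive anc(g,h) via R1 from anc(g,e), anc(e,h)

anc(d,d)  [via R1]
  anc(d,g)  [via R0]
    red(d,g)  [fact]
  anc(g,d)  [via R0]
    red(g,d)  [fact]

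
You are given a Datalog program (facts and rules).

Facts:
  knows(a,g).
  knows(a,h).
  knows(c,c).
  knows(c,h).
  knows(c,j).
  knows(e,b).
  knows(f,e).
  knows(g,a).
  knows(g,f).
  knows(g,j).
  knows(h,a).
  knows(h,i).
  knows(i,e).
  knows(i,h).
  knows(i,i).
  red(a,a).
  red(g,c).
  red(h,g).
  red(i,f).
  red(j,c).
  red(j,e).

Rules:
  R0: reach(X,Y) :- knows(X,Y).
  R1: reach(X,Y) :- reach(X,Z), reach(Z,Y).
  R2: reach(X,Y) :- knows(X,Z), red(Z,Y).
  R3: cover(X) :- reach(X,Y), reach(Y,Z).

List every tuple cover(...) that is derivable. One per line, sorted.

round 1: derive reach(a,g) via R0 from knows(a,g)
round 1: derive reach(a,h) via R0 from knows(a,h)
round 1: derive reach(c,c) via R0 from knows(c,c)
round 1: derive reach(c,h) via R0 from knows(c,h)
round 1: derive reach(c,j) via R0 from knows(c,j)
round 1: derive reach(e,b) via R0 from knows(e,b)
round 1: derive reach(f,e) via R0 from knows(f,e)
round 1: derive reach(g,a) via R0 from knows(g,a)
round 1: derive reach(g,f) via R0 from knows(g,f)
round 1: derive reach(g,j) via R0 from knows(g,j)
round 1: derive reach(h,a) via R0 from knows(h,a)
round 1: derive reach(h,i) via R0 from knows(h,i)
round 1: derive reach(i,e) via R0 from knows(i,e)
round 1: derive reach(i,h) via R0 from knows(i,h)
round 1: derive reach(i,i) via R0 from knows(i,i)
round 1: derive reach(a,c) via R2 from knows(a,g), red(g,c)
round 1: derive reach(c,e) via R2 from knows(c,j), red(j,e)
round 1: derive reach(c,g) via R2 from knows(c,h), red(h,g)
round 1: derive reach(g,c) via R2 from knows(g,j), red(j,c)
round 1: derive reach(g,e) via R2 from knows(g,j), red(j,e)
round 1: derive reach(h,f) via R2 from knows(h,i), red(i,f)
round 1: derive reach(i,f) via R2 from knows(i,i), red(i,f)
round 1: derive reach(i,g) via R2 from knows(i,h), red(h,g)
round 2: derive reach(a,a) via R1 from reach(a,g), reach(g,a)
round 2: derive reach(a,e) via R1 from reach(a,c), reach(c,e)
round 2: derive reach(a,f) via R1 from reach(a,g), reach(g,f)
round 2: derive reach(a,i) via R1 from reach(a,h), reach(h,i)
round 2: derive reach(a,j) via R1 from reach(a,c), reach(c,j)
round 2: derive reach(c,a) via R1 from reach(c,g), reach(g,a)
round 2: derive reach(c,b) via R1 from reach(c,e), reach(e,b)
round 2: derive reach(c,f) via R1 from reach(c,g), reach(g,f)
round 2: derive reach(c,i) via R1 from reach(c,h), reach(h,i)
round 2: derive reach(f,b) via R1 from reach(f,e), reach(e,b)
round 2: derive reach(g,b) via R1 from reach(g,e), reach(e,b)
round 2: derive reach(g,g) via R1 from reach(g,a), reach(a,g)
round 2: derive reach(g,h) via R1 from reach(g,a), reach(a,h)
round 2: derive reach(h,c) via R1 from reach(h,a), reach(a,c)
round 2: derive reach(h,e) via R1 from reach(h,f), reach(f,e)
round 2: derive reach(h,g) via R1 from reach(h,a), reach(a,g)
round 2: derive reach(h,h) via R1 from reach(h,a), reach(a,h)
round 2: derive reach(i,a) via R1 from reach(i,g), reach(g,a)
round 2: derive reach(i,b) via R1 from reach(i,e), reach(e,b)
round 2: derive reach(i,c) via R1 from reach(i,g), reach(g,c)
round 2: derive reach(i,j) via R1 from reach(i,g), reach(g,j)
round 2: derive cover(a) via R3 from reach(a,c), reach(c,c)
round 2: derive cover(c) via R3 from reach(c,c), reach(c,c)
round 2: derive cover(f) via R3 from reach(f,e), reach(e,b)
round 2: derive cover(g) via R3 from reach(g,a), reach(a,c)
round 2: derive cover(h) via R3 from reach(h,a), reach(a,c)
round 2: derive cover(i) via R3 from reach(i,e), reach(e,b)
round 3: derive reach(a,b) via R1 from reach(a,c), reach(c,b)
round 3: derive reach(g,i) via R1 from reach(g,a), reach(a,i)
round 3: derive reach(h,b) via R1 from reach(h,c), reach(c,b)
round 3: derive reach(h,j) via R1 from reach(h,a), reach(a,j)

cover(a)
cover(c)
cover(f)
cover(g)
cover(h)
cover(i)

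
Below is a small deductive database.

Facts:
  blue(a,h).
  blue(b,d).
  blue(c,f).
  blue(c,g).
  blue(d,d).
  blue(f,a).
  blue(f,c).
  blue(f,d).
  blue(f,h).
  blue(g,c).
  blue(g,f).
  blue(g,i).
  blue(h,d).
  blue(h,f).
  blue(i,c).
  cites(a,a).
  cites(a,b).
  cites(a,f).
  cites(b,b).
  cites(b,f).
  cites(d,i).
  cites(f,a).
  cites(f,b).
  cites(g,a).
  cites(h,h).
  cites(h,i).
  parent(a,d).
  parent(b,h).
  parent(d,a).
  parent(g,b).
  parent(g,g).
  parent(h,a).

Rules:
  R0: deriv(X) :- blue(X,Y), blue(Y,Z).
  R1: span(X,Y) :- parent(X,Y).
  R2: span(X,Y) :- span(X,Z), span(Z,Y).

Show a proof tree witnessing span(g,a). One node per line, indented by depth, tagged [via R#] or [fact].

round 1: derive span(a,d) via R1 from parent(a,d)
round 1: derive span(b,h) via R1 from parent(b,h)
round 1: derive span(d,a) via R1 from parent(d,a)
round 1: derive span(g,b) via R1 from parent(g,b)
round 1: derive span(g,g) via R1 from parent(g,g)
round 1: derive span(h,a) via R1 from parent(h,a)
round 2: derive span(a,a) via R2 from span(a,d), span(d,a)
round 2: derive span(b,a) via R2 from span(b,h), span(h,a)
round 2: derive span(d,d) via R2 from span(d,a), span(a,d)
round 2: derive span(g,h) via R2 from span(g,b), span(b,h)
round 2: derive span(h,d) via R2 from span(h,a), span(a,d)
round 3: derive span(b,d) via R2 from span(b,a), span(a,d)
round 3: derive span(g,a) via R2 from span(g,b), span(b,a)
round 3: derive span(g,d) via R2 from span(g,h), span(h,d)

span(g,a)  [via R2]
  span(g,b)  [via R1]
    parent(g,b)  [fact]
  span(b,a)  [via R2]
    span(b,h)  [via R1]
      parent(b,h)  [fact]
    span(h,a)  [via R1]
      parent(h,a)  [fact]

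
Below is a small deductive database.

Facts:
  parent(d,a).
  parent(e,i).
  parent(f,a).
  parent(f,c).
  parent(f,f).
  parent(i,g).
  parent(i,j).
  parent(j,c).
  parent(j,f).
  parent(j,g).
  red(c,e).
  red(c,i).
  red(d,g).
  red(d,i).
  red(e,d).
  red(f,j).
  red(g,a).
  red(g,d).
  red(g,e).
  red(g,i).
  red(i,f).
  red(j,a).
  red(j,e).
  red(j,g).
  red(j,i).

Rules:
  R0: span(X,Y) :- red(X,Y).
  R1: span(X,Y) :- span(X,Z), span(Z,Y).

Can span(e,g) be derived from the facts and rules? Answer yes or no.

yes

round 1: derive span(c,e) via R0 from red(c,e)
round 1: derive span(c,i) via R0 from red(c,i)
round 1: derive span(d,g) via R0 from red(d,g)
round 1: derive span(d,i) via R0 from red(d,i)
round 1: derive span(e,d) via R0 from red(e,d)
round 1: derive span(f,j) via R0 from red(f,j)
round 1: derive span(g,a) via R0 from red(g,a)
round 1: derive span(g,d) via R0 from red(g,d)
round 1: derive span(g,e) via R0 from red(g,e)
round 1: derive span(g,i) via R0 from red(g,i)
round 1: derive span(i,f) via R0 from red(i,f)
round 1: derive span(j,a) via R0 from red(j,a)
round 1: derive span(j,e) via R0 from red(j,e)
round 1: derive span(j,g) via R0 from red(j,g)
round 1: derive span(j,i) via R0 from red(j,i)
round 2: derive span(c,d) via R1 from span(c,e), span(e,d)
round 2: derive span(c,f) via R1 from span(c,i), span(i,f)
round 2: derive span(d,a) via R1 from span(d,g), span(g,a)
round 2: derive span(d,d) via R1 from span(d,g), span(g,d)
round 2: derive span(d,e) via R1 from span(d,g), span(g,e)
round 2: derive span(d,f) via R1 from span(d,i), span(i,f)
round 2: derive span(e,g) via R1 from span(e,d), span(d,g)
round 2: derive span(e,i) via R1 from span(e,d), span(d,i)
round 2: derive span(f,a) via R1 from span(f,j), span(j,a)
round 2: derive span(f,e) via R1 from span(f,j), span(j,e)
round 2: derive span(f,g) via R1 from span(f,j), span(j,g)
round 2: derive span(f,i) via R1 from span(f,j), span(j,i)
round 2: derive span(g,f) via R1 from span(g,i), span(i,f)
round 2: derive span(g,g) via R1 from span(g,d), span(d,g)
round 2: derive span(i,j) via R1 from span(i,f), span(f,j)
round 2: derive span(j,d) via R1 from span(j,e), span(e,d)
round 2: derive span(j,f) via R1 from span(j,i), span(i,f)
round 3: derive span(c,a) via R1 from span(c,d), span(d,a)
round 3: derive span(c,g) via R1 from span(c,d), span(d,g)
round 3: derive span(c,j) via R1 from span(c,f), span(f,j)
round 3: derive span(d,j) via R1 from span(d,f), span(f,j)
round 3: derive span(e,a) via R1 from span(e,d), span(d,a)
round 3: derive span(e,e) via R1 from span(e,d), span(d,e)
round 3: derive span(e,f) via R1 from span(e,d), span(d,f)
round 3: derive span(e,j) via R1 from span(e,i), span(i,j)
round 3: derive span(f,d) via R1 from span(f,e), span(e,d)
round 3: derive span(f,f) via R1 from span(f,g), span(g,f)
round 3: derive span(g,j) via R1 from span(g,f), span(f,j)
round 3: derive span(i,a) via R1 from span(i,f), span(f,a)
round 3: derive span(i,d) via R1 from span(i,j), span(j,d)
round 3: derive span(i,e) via R1 from span(i,f), span(f,e)
round 3: derive span(i,g) via R1 from span(i,f), span(f,g)
round 3: derive span(i,i) via R1 from span(i,f), span(f,i)
round 3: derive span(j,j) via R1 from span(j,f), span(f,j)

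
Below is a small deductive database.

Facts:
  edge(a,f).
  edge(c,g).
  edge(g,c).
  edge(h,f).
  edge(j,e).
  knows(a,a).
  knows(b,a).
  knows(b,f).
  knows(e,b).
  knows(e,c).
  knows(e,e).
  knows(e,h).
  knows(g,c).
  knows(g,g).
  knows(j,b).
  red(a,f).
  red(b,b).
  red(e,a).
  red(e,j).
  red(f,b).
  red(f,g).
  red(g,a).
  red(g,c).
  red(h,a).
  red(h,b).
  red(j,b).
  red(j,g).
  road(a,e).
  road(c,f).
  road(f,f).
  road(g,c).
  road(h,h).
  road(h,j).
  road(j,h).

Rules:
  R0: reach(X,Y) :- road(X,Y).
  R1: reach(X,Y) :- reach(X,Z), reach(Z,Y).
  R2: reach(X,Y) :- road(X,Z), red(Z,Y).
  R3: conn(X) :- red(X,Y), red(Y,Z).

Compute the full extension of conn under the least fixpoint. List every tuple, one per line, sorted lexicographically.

conn(a)
conn(b)
conn(e)
conn(f)
conn(g)
conn(h)
conn(j)

round 1: derive conn(a) via R3 from red(a,f), red(f,b)
round 1: derive conn(b) via R3 from red(b,b), red(b,b)
round 1: derive conn(e) via R3 from red(e,a), red(a,f)
round 1: derive conn(f) via R3 from red(f,b), red(b,b)
round 1: derive conn(g) via R3 from red(g,a), red(a,f)
round 1: derive conn(h) via R3 from red(h,a), red(a,f)
round 1: derive conn(j) via R3 from red(j,b), red(b,b)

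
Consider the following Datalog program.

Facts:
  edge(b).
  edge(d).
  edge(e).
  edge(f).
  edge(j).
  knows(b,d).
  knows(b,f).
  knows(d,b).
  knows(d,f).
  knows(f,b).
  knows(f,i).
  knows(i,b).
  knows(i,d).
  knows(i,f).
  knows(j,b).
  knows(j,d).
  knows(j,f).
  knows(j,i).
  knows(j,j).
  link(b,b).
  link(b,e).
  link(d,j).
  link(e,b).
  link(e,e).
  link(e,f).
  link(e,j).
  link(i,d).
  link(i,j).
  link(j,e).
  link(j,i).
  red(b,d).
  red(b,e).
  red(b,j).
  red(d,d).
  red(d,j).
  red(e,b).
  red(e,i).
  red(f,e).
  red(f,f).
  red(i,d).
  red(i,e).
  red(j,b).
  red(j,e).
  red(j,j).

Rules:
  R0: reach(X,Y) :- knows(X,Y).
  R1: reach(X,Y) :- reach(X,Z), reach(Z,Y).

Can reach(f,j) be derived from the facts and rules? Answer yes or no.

round 1: derive reach(b,d) via R0 from knows(b,d)
round 1: derive reach(b,f) via R0 from knows(b,f)
round 1: derive reach(d,b) via R0 from knows(d,b)
round 1: derive reach(d,f) via R0 from knows(d,f)
round 1: derive reach(f,b) via R0 from knows(f,b)
round 1: derive reach(f,i) via R0 from knows(f,i)
round 1: derive reach(i,b) via R0 from knows(i,b)
round 1: derive reach(i,d) via R0 from knows(i,d)
round 1: derive reach(i,f) via R0 from knows(i,f)
round 1: derive reach(j,b) via R0 from knows(j,b)
round 1: derive reach(j,d) via R0 from knows(j,d)
round 1: derive reach(j,f) via R0 from knows(j,f)
round 1: derive reach(j,i) via R0 from knows(j,i)
round 1: derive reach(j,j) via R0 from knows(j,j)
round 2: derive reach(b,b) via R1 from reach(b,d), reach(d,b)
round 2: derive reach(b,i) via R1 from reach(b,f), reach(f,i)
round 2: derive reach(d,d) via R1 from reach(d,b), reach(b,d)
round 2: derive reach(d,i) via R1 from reach(d,f), reach(f,i)
round 2: derive reach(f,d) via R1 from reach(f,b), reach(b,d)
round 2: derive reach(f,f) via R1 from reach(f,b), reach(b,f)
round 2: derive reach(i,i) via R1 from reach(i,f), reach(f,i)

no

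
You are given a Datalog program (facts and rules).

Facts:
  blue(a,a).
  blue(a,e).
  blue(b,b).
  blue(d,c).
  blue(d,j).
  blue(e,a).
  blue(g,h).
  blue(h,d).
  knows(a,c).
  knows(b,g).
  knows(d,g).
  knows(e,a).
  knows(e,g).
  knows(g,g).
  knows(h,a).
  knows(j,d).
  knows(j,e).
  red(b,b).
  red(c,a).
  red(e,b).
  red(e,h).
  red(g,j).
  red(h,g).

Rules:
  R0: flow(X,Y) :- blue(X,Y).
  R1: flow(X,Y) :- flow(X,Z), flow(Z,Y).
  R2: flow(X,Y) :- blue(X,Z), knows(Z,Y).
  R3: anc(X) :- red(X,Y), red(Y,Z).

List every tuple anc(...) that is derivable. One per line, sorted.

anc(b)
anc(e)
anc(h)

round 1: derive anc(b) via R3 from red(b,b), red(b,b)
round 1: derive anc(e) via R3 from red(e,b), red(b,b)
round 1: derive anc(h) via R3 from red(h,g), red(g,j)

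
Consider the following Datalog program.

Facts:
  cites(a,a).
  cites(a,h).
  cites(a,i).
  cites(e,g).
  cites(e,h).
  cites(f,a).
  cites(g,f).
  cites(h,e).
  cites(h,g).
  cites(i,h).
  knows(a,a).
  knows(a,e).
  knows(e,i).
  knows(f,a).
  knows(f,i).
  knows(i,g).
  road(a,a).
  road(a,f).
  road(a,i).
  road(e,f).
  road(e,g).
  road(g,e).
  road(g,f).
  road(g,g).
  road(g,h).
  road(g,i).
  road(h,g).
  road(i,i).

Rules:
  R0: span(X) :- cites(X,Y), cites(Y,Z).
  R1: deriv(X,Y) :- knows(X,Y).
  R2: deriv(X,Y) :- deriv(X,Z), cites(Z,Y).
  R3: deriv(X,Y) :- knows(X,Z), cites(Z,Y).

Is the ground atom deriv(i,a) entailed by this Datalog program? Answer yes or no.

round 1: derive deriv(a,a) via R1 from knows(a,a)
round 1: derive deriv(a,e) via R1 from knows(a,e)
round 1: derive deriv(e,i) via R1 from knows(e,i)
round 1: derive deriv(f,a) via R1 from knows(f,a)
round 1: derive deriv(f,i) via R1 from knows(f,i)
round 1: derive deriv(i,g) via R1 from knows(i,g)
round 1: derive deriv(a,g) via R3 from knows(a,e), cites(e,g)
round 1: derive deriv(a,h) via R3 from knows(a,a), cites(a,h)
round 1: derive deriv(a,i) via R3 from knows(a,a), cites(a,i)
round 1: derive deriv(e,h) via R3 from knows(e,i), cites(i,h)
round 1: derive deriv(f,h) via R3 from knows(f,a), cites(a,h)
round 1: derive deriv(i,f) via R3 from knows(i,g), cites(g,f)
round 2: derive deriv(a,f) via R2 from deriv(a,g), cites(g,f)
round 2: derive deriv(e,e) via R2 from deriv(e,h), cites(h,e)
round 2: derive deriv(e,g) via R2 from deriv(e,h), cites(h,g)
round 2: derive deriv(f,e) via R2 from deriv(f,h), cites(h,e)
round 2: derive deriv(f,g) via R2 from deriv(f,h), cites(h,g)
round 2: derive deriv(i,a) via R2 from deriv(i,f), cites(f,a)
round 3: derive deriv(e,f) via R2 from deriv(e,g), cites(g,f)
round 3: derive deriv(f,f) via R2 from deriv(f,g), cites(g,f)
round 3: derive deriv(i,h) via R2 from deriv(i,a), cites(a,h)
round 3: derive deriv(i,i) via R2 from deriv(i,a), cites(a,i)
round 4: derive deriv(e,a) via R2 from deriv(e,f), cites(f,a)
round 4: derive deriv(i,e) via R2 from deriv(i,h), cites(h,e)

yes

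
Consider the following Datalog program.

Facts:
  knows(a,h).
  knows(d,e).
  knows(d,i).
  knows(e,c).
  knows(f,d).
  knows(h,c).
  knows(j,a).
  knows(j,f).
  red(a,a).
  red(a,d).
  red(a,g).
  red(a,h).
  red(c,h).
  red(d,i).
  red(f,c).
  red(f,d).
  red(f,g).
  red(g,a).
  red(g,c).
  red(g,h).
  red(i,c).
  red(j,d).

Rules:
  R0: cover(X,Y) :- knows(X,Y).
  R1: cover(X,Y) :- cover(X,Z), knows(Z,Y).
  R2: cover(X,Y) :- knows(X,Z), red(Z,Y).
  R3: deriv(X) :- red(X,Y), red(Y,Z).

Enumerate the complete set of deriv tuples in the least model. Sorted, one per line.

round 1: derive deriv(a) via R3 from red(a,a), red(a,a)
round 1: derive deriv(d) via R3 from red(d,i), red(i,c)
round 1: derive deriv(f) via R3 from red(f,c), red(c,h)
round 1: derive deriv(g) via R3 from red(g,a), red(a,a)
round 1: derive deriv(i) via R3 from red(i,c), red(c,h)
round 1: derive deriv(j) via R3 from red(j,d), red(d,i)

deriv(a)
deriv(d)
deriv(f)
deriv(g)
deriv(i)
deriv(j)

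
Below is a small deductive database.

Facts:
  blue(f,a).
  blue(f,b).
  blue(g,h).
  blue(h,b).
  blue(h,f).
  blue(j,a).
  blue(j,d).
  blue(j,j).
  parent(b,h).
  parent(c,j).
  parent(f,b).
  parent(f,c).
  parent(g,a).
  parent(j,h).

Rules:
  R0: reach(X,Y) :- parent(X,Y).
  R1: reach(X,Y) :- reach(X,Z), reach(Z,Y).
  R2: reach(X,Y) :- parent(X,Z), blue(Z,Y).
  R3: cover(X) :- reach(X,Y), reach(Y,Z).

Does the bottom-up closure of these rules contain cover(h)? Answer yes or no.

no

round 1: derive reach(b,h) via R0 from parent(b,h)
round 1: derive reach(c,j) via R0 from parent(c,j)
round 1: derive reach(f,b) via R0 from parent(f,b)
round 1: derive reach(f,c) via R0 from parent(f,c)
round 1: derive reach(g,a) via R0 from parent(g,a)
round 1: derive reach(j,h) via R0 from parent(j,h)
round 1: derive reach(b,b) via R2 from parent(b,h), blue(h,b)
round 1: derive reach(b,f) via R2 from parent(b,h), blue(h,f)
round 1: derive reach(c,a) via R2 from parent(c,j), blue(j,a)
round 1: derive reach(c,d) via R2 from parent(c,j), blue(j,d)
round 1: derive reach(j,b) via R2 from parent(j,h), blue(h,b)
round 1: derive reach(j,f) via R2 from parent(j,h), blue(h,f)
round 2: derive reach(b,c) via R1 from reach(b,f), reach(f,c)
round 2: derive reach(c,b) via R1 from reach(c,j), reach(j,b)
round 2: derive reach(c,f) via R1 from reach(c,j), reach(j,f)
round 2: derive reach(c,h) via R1 from reach(c,j), reach(j,h)
round 2: derive reach(f,a) via R1 from reach(f,c), reach(c,a)
round 2: derive reach(f,d) via R1 from reach(f,c), reach(c,d)
round 2: derive reach(f,f) via R1 from reach(f,b), reach(b,f)
round 2: derive reach(f,h) via R1 from reach(f,b), reach(b,h)
round 2: derive reach(f,j) via R1 from reach(f,c), reach(c,j)
round 2: derive reach(j,c) via R1 from reach(j,f), reach(f,c)
round 2: derive cover(b) via R3 from reach(b,b), reach(b,b)
round 2: derive cover(c) via R3 from reach(c,j), reach(j,b)
round 2: derive cover(f) via R3 from reach(f,b), reach(b,b)
round 2: derive cover(j) via R3 from reach(j,b), reach(b,b)
round 3: derive reach(b,a) via R1 from reach(b,c), reach(c,a)
round 3: derive reach(b,d) via R1 from reach(b,c), reach(c,d)
round 3: derive reach(b,j) via R1 from reach(b,c), reach(c,j)
round 3: derive reach(c,c) via R1 from reach(c,b), reach(b,c)
round 3: derive reach(j,a) via R1 from reach(j,c), reach(c,a)
round 3: derive reach(j,d) via R1 from reach(j,c), reach(c,d)
round 3: derive reach(j,j) via R1 from reach(j,c), reach(c,j)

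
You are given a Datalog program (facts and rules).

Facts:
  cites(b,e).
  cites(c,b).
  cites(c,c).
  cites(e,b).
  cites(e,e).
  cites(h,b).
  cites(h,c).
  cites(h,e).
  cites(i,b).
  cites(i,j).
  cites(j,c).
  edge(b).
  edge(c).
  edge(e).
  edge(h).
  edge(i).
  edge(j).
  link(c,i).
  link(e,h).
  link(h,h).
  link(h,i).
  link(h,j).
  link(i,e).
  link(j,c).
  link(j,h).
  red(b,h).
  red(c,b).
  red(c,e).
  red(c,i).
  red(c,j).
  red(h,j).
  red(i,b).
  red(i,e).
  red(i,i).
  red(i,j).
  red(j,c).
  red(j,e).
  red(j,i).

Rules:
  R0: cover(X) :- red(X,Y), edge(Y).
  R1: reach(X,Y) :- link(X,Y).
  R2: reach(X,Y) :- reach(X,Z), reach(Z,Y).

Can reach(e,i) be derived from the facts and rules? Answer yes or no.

round 1: derive reach(c,i) via R1 from link(c,i)
round 1: derive reach(e,h) via R1 from link(e,h)
round 1: derive reach(h,h) via R1 from link(h,h)
round 1: derive reach(h,i) via R1 from link(h,i)
round 1: derive reach(h,j) via R1 from link(h,j)
round 1: derive reach(i,e) via R1 from link(i,e)
round 1: derive reach(j,c) via R1 from link(j,c)
round 1: derive reach(j,h) via R1 from link(j,h)
round 2: derive reach(c,e) via R2 from reach(c,i), reach(i,e)
round 2: derive reach(e,i) via R2 from reach(e,h), reach(h,i)
round 2: derive reach(e,j) via R2 from reach(e,h), reach(h,j)
round 2: derive reach(h,c) via R2 from reach(h,j), reach(j,c)
round 2: derive reach(h,e) via R2 from reach(h,i), reach(i,e)
round 2: derive reach(i,h) via R2 from reach(i,e), reach(e,h)
round 2: derive reach(j,i) via R2 from reach(j,c), reach(c,i)
round 2: derive reach(j,j) via R2 from reach(j,h), reach(h,j)
round 3: derive reach(c,h) via R2 from reach(c,e), reach(e,h)
round 3: derive reach(c,j) via R2 from reach(c,e), reach(e,j)
round 3: derive reach(e,c) via R2 from reach(e,h), reach(h,c)
round 3: derive reach(e,e) via R2 from reach(e,h), reach(h,e)
round 3: derive reach(i,c) via R2 from reach(i,h), reach(h,c)
round 3: derive reach(i,i) via R2 from reach(i,e), reach(e,i)
round 3: derive reach(i,j) via R2 from reach(i,e), reach(e,j)
round 3: derive reach(j,e) via R2 from reach(j,c), reach(c,e)
round 4: derive reach(c,c) via R2 from reach(c,e), reach(e,c)

yes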